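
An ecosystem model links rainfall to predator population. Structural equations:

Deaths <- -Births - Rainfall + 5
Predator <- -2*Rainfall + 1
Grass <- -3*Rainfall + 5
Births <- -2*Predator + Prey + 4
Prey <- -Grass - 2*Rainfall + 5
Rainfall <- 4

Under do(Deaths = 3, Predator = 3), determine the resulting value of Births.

Setting Deaths = 3, Predator = 3 by intervention discards those variables' equations.
Grass = -3*Rainfall + 5  [with Rainfall=4]  = -7
Prey = -Grass - 2*Rainfall + 5  [with Grass=-7, Rainfall=4]  = 4
Births = -2*Predator + Prey + 4  [with Predator=3, Prey=4]  = 2

2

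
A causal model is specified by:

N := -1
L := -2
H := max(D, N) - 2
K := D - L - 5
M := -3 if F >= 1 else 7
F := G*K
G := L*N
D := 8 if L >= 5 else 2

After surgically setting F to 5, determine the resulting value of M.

Intervening sets F = 5 and removes its equation (F := G*K).
M = -3 if F >= 1 else 7  [with F=5]  = -3

-3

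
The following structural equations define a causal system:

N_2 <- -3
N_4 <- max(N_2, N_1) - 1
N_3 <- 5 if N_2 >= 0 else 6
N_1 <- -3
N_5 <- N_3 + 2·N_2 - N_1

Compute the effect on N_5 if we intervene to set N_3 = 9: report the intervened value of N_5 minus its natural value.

3

do(N_3=9) replaces the equation N_3 <- 5 if N_2 >= 0 else 6 with the constant N_3 = 9.
N_5 = N_3 + 2·N_2 - N_1  [with N_3=9, N_2=-3, N_1=-3]  = 6
Without intervention: N_3 = 5 if N_2 >= 0 else 6  [with N_2=-3]  = 6; N_5 = N_3 + 2·N_2 - N_1  [with N_3=6, N_2=-3, N_1=-3]  = 3.
Change = 6 − 3 = 3.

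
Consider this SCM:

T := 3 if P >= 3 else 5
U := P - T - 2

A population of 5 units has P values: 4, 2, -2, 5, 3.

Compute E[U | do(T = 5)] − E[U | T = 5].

Every unit gets T=5 under the intervention. U values become -3, -5, -9, -2, -4; E[U|do(T=5)] = -4.6.
Conditioning on T=5 selects the 2 unit(s) with P ∈ {2, -2}. Their U values: -5, -9. Mean = -7.
Difference = -4.6 − (-7) = 2.4.

2.4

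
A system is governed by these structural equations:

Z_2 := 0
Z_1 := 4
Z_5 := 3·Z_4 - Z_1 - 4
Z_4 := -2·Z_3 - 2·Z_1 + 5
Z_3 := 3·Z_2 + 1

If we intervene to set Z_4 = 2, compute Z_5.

Intervening sets Z_4 = 2 and removes its equation (Z_4 := -2·Z_3 - 2·Z_1 + 5).
Z_5 = 3·Z_4 - Z_1 - 4  [with Z_4=2, Z_1=4]  = -2

-2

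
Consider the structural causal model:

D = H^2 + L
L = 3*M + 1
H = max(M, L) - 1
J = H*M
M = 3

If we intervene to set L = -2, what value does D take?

2

Under do(L=-2), the mechanism L = 3*M + 1 is discarded; L is fixed at -2.
H = max(M, L) - 1  [with M=3, L=-2]  = 2
D = H^2 + L  [with H=2, L=-2]  = 2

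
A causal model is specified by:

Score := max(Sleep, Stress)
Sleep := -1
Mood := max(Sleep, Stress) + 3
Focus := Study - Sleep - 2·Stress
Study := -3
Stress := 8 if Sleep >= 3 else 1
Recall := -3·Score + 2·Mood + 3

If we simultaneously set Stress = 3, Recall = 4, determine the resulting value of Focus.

-8

The joint intervention fixes Stress = 3, Recall = 4, removing each variable's own equation.
Focus = Study - Sleep - 2·Stress  [with Study=-3, Sleep=-1, Stress=3]  = -8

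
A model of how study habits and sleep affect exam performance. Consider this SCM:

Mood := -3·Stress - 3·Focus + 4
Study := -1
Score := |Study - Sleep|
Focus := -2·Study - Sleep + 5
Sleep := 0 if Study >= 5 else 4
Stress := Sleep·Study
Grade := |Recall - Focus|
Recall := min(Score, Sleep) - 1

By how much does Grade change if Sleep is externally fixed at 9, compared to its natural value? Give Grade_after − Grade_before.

10

do(Sleep=9) replaces the equation Sleep := 0 if Study >= 5 else 4 with the constant Sleep = 9.
Focus = -2·Study - Sleep + 5  [with Study=-1, Sleep=9]  = -2
Score = |Study - Sleep|  [with Study=-1, Sleep=9]  = 10
Recall = min(Score, Sleep) - 1  [with Score=10, Sleep=9]  = 8
Grade = |Recall - Focus|  [with Recall=8, Focus=-2]  = 10
Without intervention: Sleep = 0 if Study >= 5 else 4  [with Study=-1]  = 4; Focus = -2·Study - Sleep + 5  [with Study=-1, Sleep=4]  = 3; Score = |Study - Sleep|  [with Study=-1, Sleep=4]  = 5; Recall = min(Score, Sleep) - 1  [with Score=5, Sleep=4]  = 3; Grade = |Recall - Focus|  [with Recall=3, Focus=3]  = 0.
Change = 10 − 0 = 10.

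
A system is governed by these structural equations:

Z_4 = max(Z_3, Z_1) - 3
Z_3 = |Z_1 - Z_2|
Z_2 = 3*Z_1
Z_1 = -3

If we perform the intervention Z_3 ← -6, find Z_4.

The intervention breaks the incoming arrows to Z_3: Z_3 = |Z_1 - Z_2| no longer applies, and Z_3 = -6.
Z_4 = max(Z_3, Z_1) - 3  [with Z_3=-6, Z_1=-3]  = -6

-6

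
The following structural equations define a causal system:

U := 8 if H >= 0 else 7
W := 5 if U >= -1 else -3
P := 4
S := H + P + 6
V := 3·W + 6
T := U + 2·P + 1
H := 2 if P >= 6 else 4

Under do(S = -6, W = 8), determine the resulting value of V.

Under do(S = -6, W = 8), each intervened variable's structural equation is replaced by its fixed value.
V = 3·W + 6  [with W=8]  = 30

30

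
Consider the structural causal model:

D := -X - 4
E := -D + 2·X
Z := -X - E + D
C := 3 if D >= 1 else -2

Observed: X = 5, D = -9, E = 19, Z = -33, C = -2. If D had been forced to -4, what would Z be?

-23

Under do(D=-4), the mechanism D := -X - 4 is discarded; D is fixed at -4.
E = -D + 2·X  [with D=-4, X=5]  = 14
Z = -X - E + D  [with X=5, E=14, D=-4]  = -23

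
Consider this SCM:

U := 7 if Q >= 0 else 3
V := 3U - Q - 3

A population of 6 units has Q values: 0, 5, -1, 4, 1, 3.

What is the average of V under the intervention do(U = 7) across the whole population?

Under do(U=7), U's equation is replaced by U=7 for every unit. Per-unit V: 18, 13, 19, 14, 17, 15. Mean = 16.

16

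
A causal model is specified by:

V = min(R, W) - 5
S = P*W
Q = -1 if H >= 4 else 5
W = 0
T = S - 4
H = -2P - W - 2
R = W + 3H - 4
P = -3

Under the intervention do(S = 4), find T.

do(S=4) replaces the equation S = P*W with the constant S = 4.
T = S - 4  [with S=4]  = 0

0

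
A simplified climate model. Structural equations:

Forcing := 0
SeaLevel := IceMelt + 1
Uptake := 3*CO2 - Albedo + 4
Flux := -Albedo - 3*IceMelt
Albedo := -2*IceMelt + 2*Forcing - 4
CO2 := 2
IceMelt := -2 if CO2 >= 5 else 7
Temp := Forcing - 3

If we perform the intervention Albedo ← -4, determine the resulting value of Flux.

-17

Under do(Albedo=-4), the mechanism Albedo := -2*IceMelt + 2*Forcing - 4 is discarded; Albedo is fixed at -4.
IceMelt = -2 if CO2 >= 5 else 7  [with CO2=2]  = 7
Flux = -Albedo - 3*IceMelt  [with Albedo=-4, IceMelt=7]  = -17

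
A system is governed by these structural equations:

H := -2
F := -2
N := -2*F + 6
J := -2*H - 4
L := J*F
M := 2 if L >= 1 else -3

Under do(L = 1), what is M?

The intervention breaks the incoming arrows to L: L := J*F no longer applies, and L = 1.
M = 2 if L >= 1 else -3  [with L=1]  = 2

2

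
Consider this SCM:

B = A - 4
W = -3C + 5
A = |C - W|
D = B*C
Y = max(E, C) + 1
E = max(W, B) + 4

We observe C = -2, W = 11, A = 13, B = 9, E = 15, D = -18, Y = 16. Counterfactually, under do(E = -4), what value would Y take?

-1

Under do(E=-4), the mechanism E = max(W, B) + 4 is discarded; E is fixed at -4.
Y = max(E, C) + 1  [with E=-4, C=-2]  = -1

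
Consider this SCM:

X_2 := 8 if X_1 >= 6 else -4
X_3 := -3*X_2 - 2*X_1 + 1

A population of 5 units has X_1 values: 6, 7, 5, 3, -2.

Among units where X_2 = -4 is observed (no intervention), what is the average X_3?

Conditioning on X_2=-4 selects the 3 unit(s) with X_1 ∈ {5, 3, -2}. Their X_3 values: 3, 7, 17. Mean = 9.

9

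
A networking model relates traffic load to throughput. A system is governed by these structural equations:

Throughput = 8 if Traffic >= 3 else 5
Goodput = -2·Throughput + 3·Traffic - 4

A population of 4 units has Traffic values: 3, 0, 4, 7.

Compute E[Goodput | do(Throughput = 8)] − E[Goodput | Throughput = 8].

-3.5

Under do(Throughput=8), Throughput's equation is replaced by Throughput=8 for every unit. Per-unit Goodput: -11, -20, -8, 1. Mean = -9.5.
Conditioning on Throughput=8 selects the 3 unit(s) with Traffic ∈ {3, 4, 7}. Their Goodput values: -11, -8, 1. Mean = -6.
Difference = -9.5 − (-6) = -3.5.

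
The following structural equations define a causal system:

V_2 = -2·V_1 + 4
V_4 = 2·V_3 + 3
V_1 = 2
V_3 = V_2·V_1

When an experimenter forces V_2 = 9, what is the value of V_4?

Under do(V_2=9), the mechanism V_2 = -2·V_1 + 4 is discarded; V_2 is fixed at 9.
V_3 = V_2·V_1  [with V_2=9, V_1=2]  = 18
V_4 = 2·V_3 + 3  [with V_3=18]  = 39

39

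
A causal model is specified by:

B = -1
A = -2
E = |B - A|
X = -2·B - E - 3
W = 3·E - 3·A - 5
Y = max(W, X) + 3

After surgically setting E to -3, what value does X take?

The intervention breaks the incoming arrows to E: E = |B - A| no longer applies, and E = -3.
X = -2·B - E - 3  [with B=-1, E=-3]  = 2

2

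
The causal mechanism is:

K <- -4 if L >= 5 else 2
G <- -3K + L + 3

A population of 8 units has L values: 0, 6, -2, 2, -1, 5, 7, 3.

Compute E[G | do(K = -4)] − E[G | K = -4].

-3.5

do(K=-4) breaks K's dependence on L. With K=-4 fixed, G across the units is 15, 21, 13, 17, 14, 20, 22, 18, mean 17.5.
Observing K=-4 restricts to units where K's equation naturally yields -4: L ∈ {6, 5, 7}. In that subpopulation G = 21, 20, 22, mean 21.
Difference = 17.5 − 21 = -3.5.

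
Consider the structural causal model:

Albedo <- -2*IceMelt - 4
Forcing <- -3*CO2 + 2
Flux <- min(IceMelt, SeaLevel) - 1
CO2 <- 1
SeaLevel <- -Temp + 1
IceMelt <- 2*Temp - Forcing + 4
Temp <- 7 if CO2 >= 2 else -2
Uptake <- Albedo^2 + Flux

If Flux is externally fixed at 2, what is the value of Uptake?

do(Flux=2) replaces the equation Flux <- min(IceMelt, SeaLevel) - 1 with the constant Flux = 2.
Forcing = -3*CO2 + 2  [with CO2=1]  = -1
Temp = 7 if CO2 >= 2 else -2  [with CO2=1]  = -2
IceMelt = 2*Temp - Forcing + 4  [with Temp=-2, Forcing=-1]  = 1
Albedo = -2*IceMelt - 4  [with IceMelt=1]  = -6
Uptake = Albedo^2 + Flux  [with Albedo=-6, Flux=2]  = 38

38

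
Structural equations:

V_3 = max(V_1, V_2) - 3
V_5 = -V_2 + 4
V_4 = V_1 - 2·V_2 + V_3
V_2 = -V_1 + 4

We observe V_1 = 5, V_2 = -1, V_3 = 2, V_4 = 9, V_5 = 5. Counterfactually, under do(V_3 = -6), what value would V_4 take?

1

The intervention breaks the incoming arrows to V_3: V_3 = max(V_1, V_2) - 3 no longer applies, and V_3 = -6.
V_2 = -V_1 + 4  [with V_1=5]  = -1
V_4 = V_1 - 2·V_2 + V_3  [with V_1=5, V_2=-1, V_3=-6]  = 1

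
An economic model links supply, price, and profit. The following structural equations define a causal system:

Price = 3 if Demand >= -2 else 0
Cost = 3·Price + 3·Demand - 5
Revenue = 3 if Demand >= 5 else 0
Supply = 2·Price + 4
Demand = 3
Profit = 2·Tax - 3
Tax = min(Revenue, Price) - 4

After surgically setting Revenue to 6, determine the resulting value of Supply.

10

do(Revenue=6) replaces the equation Revenue = 3 if Demand >= 5 else 0 with the constant Revenue = 6.
Supply is not downstream of the intervention, so its value is determined by the original equations.
Price = 3 if Demand >= -2 else 0  [with Demand=3]  = 3
Supply = 2·Price + 4  [with Price=3]  = 10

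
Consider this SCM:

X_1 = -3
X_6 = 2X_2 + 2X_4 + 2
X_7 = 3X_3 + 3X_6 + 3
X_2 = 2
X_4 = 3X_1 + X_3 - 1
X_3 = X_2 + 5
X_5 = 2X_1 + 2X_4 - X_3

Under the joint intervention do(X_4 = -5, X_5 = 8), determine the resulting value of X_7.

Under do(X_4 = -5, X_5 = 8), each intervened variable's structural equation is replaced by its fixed value.
X_3 = X_2 + 5  [with X_2=2]  = 7
X_6 = 2X_2 + 2X_4 + 2  [with X_2=2, X_4=-5]  = -4
X_7 = 3X_3 + 3X_6 + 3  [with X_3=7, X_6=-4]  = 12

12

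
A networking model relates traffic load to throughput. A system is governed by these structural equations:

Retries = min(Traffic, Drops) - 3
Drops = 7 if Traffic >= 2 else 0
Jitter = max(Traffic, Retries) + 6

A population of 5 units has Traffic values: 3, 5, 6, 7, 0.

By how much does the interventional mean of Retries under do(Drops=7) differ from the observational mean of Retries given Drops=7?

Under do(Drops=7), Drops's equation is replaced by Drops=7 for every unit. Per-unit Retries: 0, 2, 3, 4, -3. Mean = 1.2.
Observing Drops=7 restricts to units where Drops's equation naturally yields 7: Traffic ∈ {3, 5, 6, 7}. In that subpopulation Retries = 0, 2, 3, 4, mean 2.25.
Difference = 1.2 − 2.25 = -1.05.

-1.05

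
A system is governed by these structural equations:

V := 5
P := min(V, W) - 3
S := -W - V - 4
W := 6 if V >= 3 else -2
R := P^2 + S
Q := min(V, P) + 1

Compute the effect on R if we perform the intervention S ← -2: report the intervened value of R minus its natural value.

13

do(S=-2) replaces the equation S := -W - V - 4 with the constant S = -2.
W = 6 if V >= 3 else -2  [with V=5]  = 6
P = min(V, W) - 3  [with V=5, W=6]  = 2
R = P^2 + S  [with P=2, S=-2]  = 2
Without intervention: W = 6 if V >= 3 else -2  [with V=5]  = 6; S = -W - V - 4  [with W=6, V=5]  = -15; P = min(V, W) - 3  [with V=5, W=6]  = 2; R = P^2 + S  [with P=2, S=-15]  = -11.
Change = 2 − (-11) = 13.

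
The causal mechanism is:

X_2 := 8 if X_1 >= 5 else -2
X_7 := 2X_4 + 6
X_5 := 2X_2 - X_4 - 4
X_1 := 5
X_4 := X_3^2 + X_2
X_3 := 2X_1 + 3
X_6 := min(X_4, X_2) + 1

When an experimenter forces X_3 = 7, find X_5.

-45

do(X_3=7) replaces the equation X_3 := 2X_1 + 3 with the constant X_3 = 7.
X_2 = 8 if X_1 >= 5 else -2  [with X_1=5]  = 8
X_4 = X_3^2 + X_2  [with X_3=7, X_2=8]  = 57
X_5 = 2X_2 - X_4 - 4  [with X_2=8, X_4=57]  = -45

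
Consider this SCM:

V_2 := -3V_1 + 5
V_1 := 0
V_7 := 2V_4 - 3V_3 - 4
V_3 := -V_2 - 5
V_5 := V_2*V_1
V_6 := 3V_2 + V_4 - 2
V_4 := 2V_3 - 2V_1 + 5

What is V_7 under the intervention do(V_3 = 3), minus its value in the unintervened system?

13

The intervention breaks the incoming arrows to V_3: V_3 := -V_2 - 5 no longer applies, and V_3 = 3.
V_4 = 2V_3 - 2V_1 + 5  [with V_3=3, V_1=0]  = 11
V_7 = 2V_4 - 3V_3 - 4  [with V_4=11, V_3=3]  = 9
Without intervention: V_2 = -3V_1 + 5  [with V_1=0]  = 5; V_3 = -V_2 - 5  [with V_2=5]  = -10; V_4 = 2V_3 - 2V_1 + 5  [with V_3=-10, V_1=0]  = -15; V_7 = 2V_4 - 3V_3 - 4  [with V_4=-15, V_3=-10]  = -4.
Change = 9 − (-4) = 13.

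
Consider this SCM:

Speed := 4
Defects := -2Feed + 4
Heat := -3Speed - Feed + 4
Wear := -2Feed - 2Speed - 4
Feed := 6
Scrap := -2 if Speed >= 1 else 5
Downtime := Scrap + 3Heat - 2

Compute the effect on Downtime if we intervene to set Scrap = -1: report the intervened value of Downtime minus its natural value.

Intervening sets Scrap = -1 and removes its equation (Scrap := -2 if Speed >= 1 else 5).
Heat = -3Speed - Feed + 4  [with Speed=4, Feed=6]  = -14
Downtime = Scrap + 3Heat - 2  [with Scrap=-1, Heat=-14]  = -45
Without intervention: Heat = -3Speed - Feed + 4  [with Speed=4, Feed=6]  = -14; Scrap = -2 if Speed >= 1 else 5  [with Speed=4]  = -2; Downtime = Scrap + 3Heat - 2  [with Scrap=-2, Heat=-14]  = -46.
Change = -45 − (-46) = 1.

1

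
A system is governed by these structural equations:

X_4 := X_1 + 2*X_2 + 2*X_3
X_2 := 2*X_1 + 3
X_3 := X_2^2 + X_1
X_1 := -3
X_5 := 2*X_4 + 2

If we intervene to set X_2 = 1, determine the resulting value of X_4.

Under do(X_2=1), the mechanism X_2 := 2*X_1 + 3 is discarded; X_2 is fixed at 1.
X_3 = X_2^2 + X_1  [with X_2=1, X_1=-3]  = -2
X_4 = X_1 + 2*X_2 + 2*X_3  [with X_1=-3, X_2=1, X_3=-2]  = -5

-5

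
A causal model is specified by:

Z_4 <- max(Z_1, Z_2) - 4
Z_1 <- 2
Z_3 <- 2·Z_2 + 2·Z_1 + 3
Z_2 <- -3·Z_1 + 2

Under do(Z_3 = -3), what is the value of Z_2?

Under do(Z_3=-3), the mechanism Z_3 <- 2·Z_2 + 2·Z_1 + 3 is discarded; Z_3 is fixed at -3.
Since Z_2 is not a descendant of the intervened variable, it is unaffected.
Z_2 = -3·Z_1 + 2  [with Z_1=2]  = -4

-4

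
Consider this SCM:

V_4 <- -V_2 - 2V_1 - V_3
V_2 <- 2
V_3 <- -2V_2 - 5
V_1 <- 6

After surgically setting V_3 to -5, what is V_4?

-9

The intervention breaks the incoming arrows to V_3: V_3 <- -2V_2 - 5 no longer applies, and V_3 = -5.
V_4 = -V_2 - 2V_1 - V_3  [with V_2=2, V_1=6, V_3=-5]  = -9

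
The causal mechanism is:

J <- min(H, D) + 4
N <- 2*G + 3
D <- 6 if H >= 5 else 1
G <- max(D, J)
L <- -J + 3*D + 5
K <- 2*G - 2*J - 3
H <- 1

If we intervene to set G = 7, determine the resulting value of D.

1

The intervention breaks the incoming arrows to G: G <- max(D, J) no longer applies, and G = 7.
Since D is not a descendant of the intervened variable, it is unaffected.
D = 6 if H >= 5 else 1  [with H=1]  = 1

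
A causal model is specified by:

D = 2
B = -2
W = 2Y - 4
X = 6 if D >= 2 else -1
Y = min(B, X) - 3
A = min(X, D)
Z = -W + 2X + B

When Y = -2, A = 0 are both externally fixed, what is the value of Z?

18

The joint intervention fixes Y = -2, A = 0, removing each variable's own equation.
X = 6 if D >= 2 else -1  [with D=2]  = 6
W = 2Y - 4  [with Y=-2]  = -8
Z = -W + 2X + B  [with W=-8, X=6, B=-2]  = 18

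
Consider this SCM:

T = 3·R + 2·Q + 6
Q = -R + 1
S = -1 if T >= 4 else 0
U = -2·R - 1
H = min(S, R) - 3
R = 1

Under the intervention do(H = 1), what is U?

-3

do(H=1) replaces the equation H = min(S, R) - 3 with the constant H = 1.
Since U is not a descendant of the intervened variable, it is unaffected.
U = -2·R - 1  [with R=1]  = -3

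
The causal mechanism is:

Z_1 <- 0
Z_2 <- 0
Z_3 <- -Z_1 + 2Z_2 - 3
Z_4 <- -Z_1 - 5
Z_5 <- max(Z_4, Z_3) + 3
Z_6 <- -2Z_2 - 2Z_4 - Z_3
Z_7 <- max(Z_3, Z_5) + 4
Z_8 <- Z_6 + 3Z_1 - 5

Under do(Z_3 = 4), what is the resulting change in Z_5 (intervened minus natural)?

do(Z_3=4) replaces the equation Z_3 <- -Z_1 + 2Z_2 - 3 with the constant Z_3 = 4.
Z_4 = -Z_1 - 5  [with Z_1=0]  = -5
Z_5 = max(Z_4, Z_3) + 3  [with Z_4=-5, Z_3=4]  = 7
Without intervention: Z_3 = -Z_1 + 2Z_2 - 3  [with Z_1=0, Z_2=0]  = -3; Z_4 = -Z_1 - 5  [with Z_1=0]  = -5; Z_5 = max(Z_4, Z_3) + 3  [with Z_4=-5, Z_3=-3]  = 0.
Change = 7 − 0 = 7.

7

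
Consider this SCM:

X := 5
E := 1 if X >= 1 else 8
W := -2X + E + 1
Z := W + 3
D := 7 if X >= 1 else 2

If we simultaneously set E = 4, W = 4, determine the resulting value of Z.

7

Setting E = 4, W = 4 by intervention discards those variables' equations.
Z = W + 3  [with W=4]  = 7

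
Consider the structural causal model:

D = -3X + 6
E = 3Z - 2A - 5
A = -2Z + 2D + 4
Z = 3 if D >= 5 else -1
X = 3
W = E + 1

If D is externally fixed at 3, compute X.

Under do(D=3), the mechanism D = -3X + 6 is discarded; D is fixed at 3.
X is not downstream of the intervention, so its value is determined by the original equations.

3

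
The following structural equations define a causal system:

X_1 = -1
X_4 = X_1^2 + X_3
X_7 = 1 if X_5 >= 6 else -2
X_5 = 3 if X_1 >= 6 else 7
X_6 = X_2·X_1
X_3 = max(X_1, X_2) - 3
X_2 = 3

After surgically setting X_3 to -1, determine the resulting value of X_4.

The intervention breaks the incoming arrows to X_3: X_3 = max(X_1, X_2) - 3 no longer applies, and X_3 = -1.
X_4 = X_1^2 + X_3  [with X_1=-1, X_3=-1]  = 0

0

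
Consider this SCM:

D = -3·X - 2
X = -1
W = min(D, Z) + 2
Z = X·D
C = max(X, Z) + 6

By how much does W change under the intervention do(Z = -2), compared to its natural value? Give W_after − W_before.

do(Z=-2) replaces the equation Z = X·D with the constant Z = -2.
D = -3·X - 2  [with X=-1]  = 1
W = min(D, Z) + 2  [with D=1, Z=-2]  = 0
Without intervention: D = -3·X - 2  [with X=-1]  = 1; Z = X·D  [with X=-1, D=1]  = -1; W = min(D, Z) + 2  [with D=1, Z=-1]  = 1.
Change = 0 − 1 = -1.

-1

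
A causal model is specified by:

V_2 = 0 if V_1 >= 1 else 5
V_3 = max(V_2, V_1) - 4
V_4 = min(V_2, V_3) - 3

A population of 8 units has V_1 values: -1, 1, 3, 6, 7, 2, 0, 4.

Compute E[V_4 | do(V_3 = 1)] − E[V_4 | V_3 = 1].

-0.75

The intervention sets V_3=1 in all 8 units regardless of V_1. Recomputing V_4 per unit gives -2, -3, -3, -3, -3, -3, -2, -3; average -2.75.
Observing V_3=1 restricts to units where V_3's equation naturally yields 1: V_1 ∈ {-1, 0}. In that subpopulation V_4 = -2, -2, mean -2.
Difference = -2.75 − (-2) = -0.75.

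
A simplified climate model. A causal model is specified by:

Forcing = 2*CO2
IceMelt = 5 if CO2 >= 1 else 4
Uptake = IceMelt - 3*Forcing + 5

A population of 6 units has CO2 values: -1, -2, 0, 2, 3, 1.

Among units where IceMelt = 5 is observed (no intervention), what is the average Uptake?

-2

E[Uptake|IceMelt=5] averages over only the 3 units with IceMelt=5 (CO2 = 2, 3, 1): Uptake = -2, -8, 4, mean -2.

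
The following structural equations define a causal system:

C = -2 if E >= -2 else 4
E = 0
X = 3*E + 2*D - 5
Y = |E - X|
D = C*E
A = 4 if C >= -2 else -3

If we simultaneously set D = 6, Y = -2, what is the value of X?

7

The joint intervention fixes D = 6, Y = -2, removing each variable's own equation.
X = 3*E + 2*D - 5  [with E=0, D=6]  = 7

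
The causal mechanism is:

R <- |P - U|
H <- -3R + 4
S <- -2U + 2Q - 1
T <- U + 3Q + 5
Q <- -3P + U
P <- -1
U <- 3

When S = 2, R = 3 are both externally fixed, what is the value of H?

Setting S = 2, R = 3 by intervention discards those variables' equations.
H = -3R + 4  [with R=3]  = -5

-5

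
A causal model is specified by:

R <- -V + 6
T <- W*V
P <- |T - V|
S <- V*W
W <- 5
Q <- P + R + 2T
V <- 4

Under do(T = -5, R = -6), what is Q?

Setting T = -5, R = -6 by intervention discards those variables' equations.
P = |T - V|  [with T=-5, V=4]  = 9
Q = P + R + 2T  [with P=9, R=-6, T=-5]  = -7

-7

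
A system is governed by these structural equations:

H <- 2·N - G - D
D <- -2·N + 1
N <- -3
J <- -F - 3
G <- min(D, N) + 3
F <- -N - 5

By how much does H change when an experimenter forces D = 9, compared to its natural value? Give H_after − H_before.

do(D=9) replaces the equation D <- -2·N + 1 with the constant D = 9.
G = min(D, N) + 3  [with D=9, N=-3]  = 0
H = 2·N - G - D  [with N=-3, G=0, D=9]  = -15
Without intervention: D = -2·N + 1  [with N=-3]  = 7; G = min(D, N) + 3  [with D=7, N=-3]  = 0; H = 2·N - G - D  [with N=-3, G=0, D=7]  = -13.
Change = -15 − (-13) = -2.

-2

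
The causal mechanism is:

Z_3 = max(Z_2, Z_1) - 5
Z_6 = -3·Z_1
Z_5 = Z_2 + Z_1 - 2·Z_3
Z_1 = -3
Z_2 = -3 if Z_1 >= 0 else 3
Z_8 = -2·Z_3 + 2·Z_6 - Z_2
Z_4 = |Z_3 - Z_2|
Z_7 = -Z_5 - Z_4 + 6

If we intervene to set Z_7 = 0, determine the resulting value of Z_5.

The intervention breaks the incoming arrows to Z_7: Z_7 = -Z_5 - Z_4 + 6 no longer applies, and Z_7 = 0.
Z_5 is not downstream of the intervention, so its value is determined by the original equations.
Z_2 = -3 if Z_1 >= 0 else 3  [with Z_1=-3]  = 3
Z_3 = max(Z_2, Z_1) - 5  [with Z_2=3, Z_1=-3]  = -2
Z_5 = Z_2 + Z_1 - 2·Z_3  [with Z_2=3, Z_1=-3, Z_3=-2]  = 4

4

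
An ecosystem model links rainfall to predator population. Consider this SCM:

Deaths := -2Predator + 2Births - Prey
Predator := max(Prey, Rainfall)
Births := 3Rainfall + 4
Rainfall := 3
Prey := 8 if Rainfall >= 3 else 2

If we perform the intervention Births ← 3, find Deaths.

Intervening sets Births = 3 and removes its equation (Births := 3Rainfall + 4).
Prey = 8 if Rainfall >= 3 else 2  [with Rainfall=3]  = 8
Predator = max(Prey, Rainfall)  [with Prey=8, Rainfall=3]  = 8
Deaths = -2Predator + 2Births - Prey  [with Predator=8, Births=3, Prey=8]  = -18

-18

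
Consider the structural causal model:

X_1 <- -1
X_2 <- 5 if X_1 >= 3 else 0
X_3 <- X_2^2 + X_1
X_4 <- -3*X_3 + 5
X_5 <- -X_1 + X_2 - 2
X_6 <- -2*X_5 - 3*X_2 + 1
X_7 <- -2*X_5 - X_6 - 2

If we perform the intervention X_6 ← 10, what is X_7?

Intervening sets X_6 = 10 and removes its equation (X_6 <- -2*X_5 - 3*X_2 + 1).
X_2 = 5 if X_1 >= 3 else 0  [with X_1=-1]  = 0
X_5 = -X_1 + X_2 - 2  [with X_1=-1, X_2=0]  = -1
X_7 = -2*X_5 - X_6 - 2  [with X_5=-1, X_6=10]  = -10

-10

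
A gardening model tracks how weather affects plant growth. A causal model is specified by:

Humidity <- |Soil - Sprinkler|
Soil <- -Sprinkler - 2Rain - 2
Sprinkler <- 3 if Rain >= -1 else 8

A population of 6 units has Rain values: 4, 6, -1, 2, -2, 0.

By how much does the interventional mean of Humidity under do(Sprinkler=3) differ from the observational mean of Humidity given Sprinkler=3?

-1.4

Every unit gets Sprinkler=3 under the intervention. Humidity values become 16, 20, 6, 12, 4, 8; E[Humidity|do(Sprinkler=3)] = 11.
Conditioning on Sprinkler=3 selects the 5 unit(s) with Rain ∈ {4, 6, -1, 2, 0}. Their Humidity values: 16, 20, 6, 12, 8. Mean = 12.4.
Difference = 11 − 12.4 = -1.4.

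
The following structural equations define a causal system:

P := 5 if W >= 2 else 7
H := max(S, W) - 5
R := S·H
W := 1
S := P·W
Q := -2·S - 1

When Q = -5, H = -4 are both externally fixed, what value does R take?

Setting Q = -5, H = -4 by intervention discards those variables' equations.
P = 5 if W >= 2 else 7  [with W=1]  = 7
S = P·W  [with P=7, W=1]  = 7
R = S·H  [with S=7, H=-4]  = -28

-28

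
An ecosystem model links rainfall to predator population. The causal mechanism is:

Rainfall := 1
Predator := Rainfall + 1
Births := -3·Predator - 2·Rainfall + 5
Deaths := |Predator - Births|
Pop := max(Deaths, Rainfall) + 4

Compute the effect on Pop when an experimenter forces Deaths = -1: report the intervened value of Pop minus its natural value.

-4

Intervening sets Deaths = -1 and removes its equation (Deaths := |Predator - Births|).
Pop = max(Deaths, Rainfall) + 4  [with Deaths=-1, Rainfall=1]  = 5
Without intervention: Predator = Rainfall + 1  [with Rainfall=1]  = 2; Births = -3·Predator - 2·Rainfall + 5  [with Predator=2, Rainfall=1]  = -3; Deaths = |Predator - Births|  [with Predator=2, Births=-3]  = 5; Pop = max(Deaths, Rainfall) + 4  [with Deaths=5, Rainfall=1]  = 9.
Change = 5 − 9 = -4.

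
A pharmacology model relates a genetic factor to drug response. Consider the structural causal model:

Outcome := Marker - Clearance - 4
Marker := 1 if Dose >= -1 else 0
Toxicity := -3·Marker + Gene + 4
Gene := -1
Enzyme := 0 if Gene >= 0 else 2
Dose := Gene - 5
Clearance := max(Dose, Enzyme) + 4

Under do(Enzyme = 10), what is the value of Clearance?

The intervention breaks the incoming arrows to Enzyme: Enzyme := 0 if Gene >= 0 else 2 no longer applies, and Enzyme = 10.
Dose = Gene - 5  [with Gene=-1]  = -6
Clearance = max(Dose, Enzyme) + 4  [with Dose=-6, Enzyme=10]  = 14

14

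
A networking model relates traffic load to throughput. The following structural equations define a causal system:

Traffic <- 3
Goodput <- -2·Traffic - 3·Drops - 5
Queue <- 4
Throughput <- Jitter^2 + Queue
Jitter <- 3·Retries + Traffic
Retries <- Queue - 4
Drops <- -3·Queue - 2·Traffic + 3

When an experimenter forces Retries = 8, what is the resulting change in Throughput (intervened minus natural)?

720

Under do(Retries=8), the mechanism Retries <- Queue - 4 is discarded; Retries is fixed at 8.
Jitter = 3·Retries + Traffic  [with Retries=8, Traffic=3]  = 27
Throughput = Jitter^2 + Queue  [with Jitter=27, Queue=4]  = 733
Without intervention: Retries = Queue - 4  [with Queue=4]  = 0; Jitter = 3·Retries + Traffic  [with Retries=0, Traffic=3]  = 3; Throughput = Jitter^2 + Queue  [with Jitter=3, Queue=4]  = 13.
Change = 733 − 13 = 720.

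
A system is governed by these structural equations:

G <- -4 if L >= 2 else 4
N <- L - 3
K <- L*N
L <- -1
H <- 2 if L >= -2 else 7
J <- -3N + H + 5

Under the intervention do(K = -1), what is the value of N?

do(K=-1) replaces the equation K <- L*N with the constant K = -1.
N is not downstream of the intervention, so its value is determined by the original equations.
N = L - 3  [with L=-1]  = -4

-4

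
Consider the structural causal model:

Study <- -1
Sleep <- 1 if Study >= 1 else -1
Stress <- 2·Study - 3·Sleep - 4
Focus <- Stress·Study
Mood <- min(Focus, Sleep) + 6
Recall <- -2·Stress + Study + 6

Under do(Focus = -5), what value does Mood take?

1

Intervening sets Focus = -5 and removes its equation (Focus <- Stress·Study).
Sleep = 1 if Study >= 1 else -1  [with Study=-1]  = -1
Mood = min(Focus, Sleep) + 6  [with Focus=-5, Sleep=-1]  = 1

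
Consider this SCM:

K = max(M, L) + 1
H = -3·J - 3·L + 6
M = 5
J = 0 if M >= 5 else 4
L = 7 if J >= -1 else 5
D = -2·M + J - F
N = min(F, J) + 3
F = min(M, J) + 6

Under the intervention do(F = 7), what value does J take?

0

Under do(F=7), the mechanism F = min(M, J) + 6 is discarded; F is fixed at 7.
Since J is not a descendant of the intervened variable, it is unaffected.
J = 0 if M >= 5 else 4  [with M=5]  = 0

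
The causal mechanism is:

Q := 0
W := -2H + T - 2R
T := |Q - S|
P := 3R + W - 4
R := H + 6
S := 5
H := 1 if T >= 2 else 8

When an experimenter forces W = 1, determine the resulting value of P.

Intervening sets W = 1 and removes its equation (W := -2H + T - 2R).
T = |Q - S|  [with Q=0, S=5]  = 5
H = 1 if T >= 2 else 8  [with T=5]  = 1
R = H + 6  [with H=1]  = 7
P = 3R + W - 4  [with R=7, W=1]  = 18

18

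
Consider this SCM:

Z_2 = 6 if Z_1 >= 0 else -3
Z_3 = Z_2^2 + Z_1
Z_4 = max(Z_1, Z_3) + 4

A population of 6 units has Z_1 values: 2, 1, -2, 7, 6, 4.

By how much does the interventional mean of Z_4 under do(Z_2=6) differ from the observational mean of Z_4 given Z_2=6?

-1

Under do(Z_2=6), Z_2's equation is replaced by Z_2=6 for every unit. Per-unit Z_4: 42, 41, 38, 47, 46, 44. Mean = 43.
E[Z_4|Z_2=6] averages over only the 5 units with Z_2=6 (Z_1 = 2, 1, 7, 6, 4): Z_4 = 42, 41, 47, 46, 44, mean 44.
Difference = 43 − 44 = -1.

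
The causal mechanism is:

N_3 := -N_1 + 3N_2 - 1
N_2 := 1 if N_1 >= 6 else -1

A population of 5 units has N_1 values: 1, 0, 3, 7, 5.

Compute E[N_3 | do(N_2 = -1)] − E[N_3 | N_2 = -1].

-0.95

do(N_2=-1) breaks N_2's dependence on N_1. With N_2=-1 fixed, N_3 across the units is -5, -4, -7, -11, -9, mean -7.2.
Conditioning on N_2=-1 selects the 4 unit(s) with N_1 ∈ {1, 0, 3, 5}. Their N_3 values: -5, -4, -7, -9. Mean = -6.25.
Difference = -7.2 − (-6.25) = -0.95.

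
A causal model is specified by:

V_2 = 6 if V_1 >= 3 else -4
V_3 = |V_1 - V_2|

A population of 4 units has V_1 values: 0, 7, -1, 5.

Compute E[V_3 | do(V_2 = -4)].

do(V_2=-4) breaks V_2's dependence on V_1. With V_2=-4 fixed, V_3 across the units is 4, 11, 3, 9, mean 6.75.

6.75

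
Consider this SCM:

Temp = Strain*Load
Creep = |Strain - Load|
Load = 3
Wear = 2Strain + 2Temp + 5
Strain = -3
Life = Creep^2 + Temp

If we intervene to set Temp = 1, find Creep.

6

The intervention breaks the incoming arrows to Temp: Temp = Strain*Load no longer applies, and Temp = 1.
Creep is not downstream of the intervention, so its value is determined by the original equations.
Creep = |Strain - Load|  [with Strain=-3, Load=3]  = 6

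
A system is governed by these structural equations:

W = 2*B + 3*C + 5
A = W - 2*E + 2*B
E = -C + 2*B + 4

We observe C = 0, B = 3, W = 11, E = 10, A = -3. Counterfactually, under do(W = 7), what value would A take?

-7

do(W=7) replaces the equation W = 2*B + 3*C + 5 with the constant W = 7.
E = -C + 2*B + 4  [with C=0, B=3]  = 10
A = W - 2*E + 2*B  [with W=7, E=10, B=3]  = -7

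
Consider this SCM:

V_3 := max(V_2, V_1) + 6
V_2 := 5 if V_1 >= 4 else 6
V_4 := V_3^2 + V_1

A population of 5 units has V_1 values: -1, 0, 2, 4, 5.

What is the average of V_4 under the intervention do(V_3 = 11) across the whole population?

Every unit gets V_3=11 under the intervention. V_4 values become 120, 121, 123, 125, 126; E[V_4|do(V_3=11)] = 123.

123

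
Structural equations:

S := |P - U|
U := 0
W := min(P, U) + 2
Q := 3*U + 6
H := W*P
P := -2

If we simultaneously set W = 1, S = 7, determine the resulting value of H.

The joint intervention fixes W = 1, S = 7, removing each variable's own equation.
H = W*P  [with W=1, P=-2]  = -2

-2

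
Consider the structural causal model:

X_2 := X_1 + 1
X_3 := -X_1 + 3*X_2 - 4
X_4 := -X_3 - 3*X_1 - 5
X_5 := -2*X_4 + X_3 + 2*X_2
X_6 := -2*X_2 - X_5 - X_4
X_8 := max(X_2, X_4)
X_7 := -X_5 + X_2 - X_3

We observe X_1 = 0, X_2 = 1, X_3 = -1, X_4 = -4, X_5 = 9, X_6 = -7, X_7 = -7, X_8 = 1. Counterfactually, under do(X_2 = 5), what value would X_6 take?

Under do(X_2=5), the mechanism X_2 := X_1 + 1 is discarded; X_2 is fixed at 5.
X_3 = -X_1 + 3*X_2 - 4  [with X_1=0, X_2=5]  = 11
X_4 = -X_3 - 3*X_1 - 5  [with X_3=11, X_1=0]  = -16
X_5 = -2*X_4 + X_3 + 2*X_2  [with X_4=-16, X_3=11, X_2=5]  = 53
X_6 = -2*X_2 - X_5 - X_4  [with X_2=5, X_5=53, X_4=-16]  = -47

-47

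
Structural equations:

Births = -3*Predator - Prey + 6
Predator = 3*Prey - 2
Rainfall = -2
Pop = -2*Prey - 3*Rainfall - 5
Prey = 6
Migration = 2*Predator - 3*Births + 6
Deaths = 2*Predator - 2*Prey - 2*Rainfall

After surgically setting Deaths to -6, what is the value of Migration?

The intervention breaks the incoming arrows to Deaths: Deaths = 2*Predator - 2*Prey - 2*Rainfall no longer applies, and Deaths = -6.
Since Migration is not a descendant of the intervened variable, it is unaffected.
Predator = 3*Prey - 2  [with Prey=6]  = 16
Births = -3*Predator - Prey + 6  [with Predator=16, Prey=6]  = -48
Migration = 2*Predator - 3*Births + 6  [with Predator=16, Births=-48]  = 182

182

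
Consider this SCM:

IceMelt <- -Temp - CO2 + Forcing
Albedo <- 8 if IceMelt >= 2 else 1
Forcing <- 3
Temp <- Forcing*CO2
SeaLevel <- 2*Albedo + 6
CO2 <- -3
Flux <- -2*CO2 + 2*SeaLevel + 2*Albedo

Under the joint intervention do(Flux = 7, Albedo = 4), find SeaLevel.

Setting Flux = 7, Albedo = 4 by intervention discards those variables' equations.
SeaLevel = 2*Albedo + 6  [with Albedo=4]  = 14

14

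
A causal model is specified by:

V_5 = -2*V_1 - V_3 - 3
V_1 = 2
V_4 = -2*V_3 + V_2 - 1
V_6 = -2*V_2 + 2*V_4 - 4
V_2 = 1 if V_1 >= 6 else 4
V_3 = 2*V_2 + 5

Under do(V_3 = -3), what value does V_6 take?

6

The intervention breaks the incoming arrows to V_3: V_3 = 2*V_2 + 5 no longer applies, and V_3 = -3.
V_2 = 1 if V_1 >= 6 else 4  [with V_1=2]  = 4
V_4 = -2*V_3 + V_2 - 1  [with V_3=-3, V_2=4]  = 9
V_6 = -2*V_2 + 2*V_4 - 4  [with V_2=4, V_4=9]  = 6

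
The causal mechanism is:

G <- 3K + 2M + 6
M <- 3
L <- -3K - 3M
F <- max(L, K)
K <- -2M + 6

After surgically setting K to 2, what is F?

2

Under do(K=2), the mechanism K <- -2M + 6 is discarded; K is fixed at 2.
L = -3K - 3M  [with K=2, M=3]  = -15
F = max(L, K)  [with L=-15, K=2]  = 2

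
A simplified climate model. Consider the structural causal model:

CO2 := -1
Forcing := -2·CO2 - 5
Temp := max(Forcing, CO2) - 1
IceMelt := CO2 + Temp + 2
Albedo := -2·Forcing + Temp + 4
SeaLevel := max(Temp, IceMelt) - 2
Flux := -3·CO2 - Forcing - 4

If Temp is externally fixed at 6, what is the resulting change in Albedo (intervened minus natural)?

do(Temp=6) replaces the equation Temp := max(Forcing, CO2) - 1 with the constant Temp = 6.
Forcing = -2·CO2 - 5  [with CO2=-1]  = -3
Albedo = -2·Forcing + Temp + 4  [with Forcing=-3, Temp=6]  = 16
Without intervention: Forcing = -2·CO2 - 5  [with CO2=-1]  = -3; Temp = max(Forcing, CO2) - 1  [with Forcing=-3, CO2=-1]  = -2; Albedo = -2·Forcing + Temp + 4  [with Forcing=-3, Temp=-2]  = 8.
Change = 16 − 8 = 8.

8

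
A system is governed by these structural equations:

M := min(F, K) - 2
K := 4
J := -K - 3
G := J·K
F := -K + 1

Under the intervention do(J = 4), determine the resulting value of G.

16

The intervention breaks the incoming arrows to J: J := -K - 3 no longer applies, and J = 4.
G = J·K  [with J=4, K=4]  = 16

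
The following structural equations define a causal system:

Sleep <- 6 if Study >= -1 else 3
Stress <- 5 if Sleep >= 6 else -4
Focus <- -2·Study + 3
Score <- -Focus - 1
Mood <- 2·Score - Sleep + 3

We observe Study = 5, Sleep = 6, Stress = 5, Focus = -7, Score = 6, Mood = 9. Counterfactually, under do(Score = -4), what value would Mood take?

-11

The intervention breaks the incoming arrows to Score: Score <- -Focus - 1 no longer applies, and Score = -4.
Sleep = 6 if Study >= -1 else 3  [with Study=5]  = 6
Mood = 2·Score - Sleep + 3  [with Score=-4, Sleep=6]  = -11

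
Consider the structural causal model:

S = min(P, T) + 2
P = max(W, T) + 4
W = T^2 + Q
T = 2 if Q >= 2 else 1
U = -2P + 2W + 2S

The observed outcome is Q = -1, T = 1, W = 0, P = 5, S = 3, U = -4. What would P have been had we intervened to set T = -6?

Under do(T=-6), the mechanism T = 2 if Q >= 2 else 1 is discarded; T is fixed at -6.
W = T^2 + Q  [with T=-6, Q=-1]  = 35
P = max(W, T) + 4  [with W=35, T=-6]  = 39

39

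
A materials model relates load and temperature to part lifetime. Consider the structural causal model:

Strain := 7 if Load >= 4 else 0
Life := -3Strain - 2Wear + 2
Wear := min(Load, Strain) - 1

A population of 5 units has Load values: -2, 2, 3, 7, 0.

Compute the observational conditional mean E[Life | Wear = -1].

4

Observing Wear=-1 restricts to units where Wear's equation naturally yields -1: Load ∈ {2, 3, 0}. In that subpopulation Life = 4, 4, 4, mean 4.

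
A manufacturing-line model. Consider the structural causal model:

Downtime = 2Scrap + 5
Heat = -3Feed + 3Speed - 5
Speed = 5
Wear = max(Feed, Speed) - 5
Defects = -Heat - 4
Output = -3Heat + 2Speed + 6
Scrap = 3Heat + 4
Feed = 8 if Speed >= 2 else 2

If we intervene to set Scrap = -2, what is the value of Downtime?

1

Intervening sets Scrap = -2 and removes its equation (Scrap = 3Heat + 4).
Downtime = 2Scrap + 5  [with Scrap=-2]  = 1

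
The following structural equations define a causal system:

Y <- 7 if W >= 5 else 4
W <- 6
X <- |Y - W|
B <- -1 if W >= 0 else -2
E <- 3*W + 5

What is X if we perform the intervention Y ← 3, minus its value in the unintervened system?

Under do(Y=3), the mechanism Y <- 7 if W >= 5 else 4 is discarded; Y is fixed at 3.
X = |Y - W|  [with Y=3, W=6]  = 3
Without intervention: Y = 7 if W >= 5 else 4  [with W=6]  = 7; X = |Y - W|  [with Y=7, W=6]  = 1.
Change = 3 − 1 = 2.

2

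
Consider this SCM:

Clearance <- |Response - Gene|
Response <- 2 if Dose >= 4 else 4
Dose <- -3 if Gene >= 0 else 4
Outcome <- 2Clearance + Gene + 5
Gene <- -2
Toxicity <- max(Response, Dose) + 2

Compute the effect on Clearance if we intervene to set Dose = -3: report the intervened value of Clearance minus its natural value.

2

do(Dose=-3) replaces the equation Dose <- -3 if Gene >= 0 else 4 with the constant Dose = -3.
Response = 2 if Dose >= 4 else 4  [with Dose=-3]  = 4
Clearance = |Response - Gene|  [with Response=4, Gene=-2]  = 6
Without intervention: Dose = -3 if Gene >= 0 else 4  [with Gene=-2]  = 4; Response = 2 if Dose >= 4 else 4  [with Dose=4]  = 2; Clearance = |Response - Gene|  [with Response=2, Gene=-2]  = 4.
Change = 6 − 4 = 2.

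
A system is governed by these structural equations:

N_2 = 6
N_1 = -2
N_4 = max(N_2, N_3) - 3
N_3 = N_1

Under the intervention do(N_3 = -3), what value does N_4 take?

The intervention breaks the incoming arrows to N_3: N_3 = N_1 no longer applies, and N_3 = -3.
N_4 = max(N_2, N_3) - 3  [with N_2=6, N_3=-3]  = 3

3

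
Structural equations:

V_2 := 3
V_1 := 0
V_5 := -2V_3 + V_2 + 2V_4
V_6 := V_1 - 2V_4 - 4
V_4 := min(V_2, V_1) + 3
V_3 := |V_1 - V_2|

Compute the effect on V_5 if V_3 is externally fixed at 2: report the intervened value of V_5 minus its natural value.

do(V_3=2) replaces the equation V_3 := |V_1 - V_2| with the constant V_3 = 2.
V_4 = min(V_2, V_1) + 3  [with V_2=3, V_1=0]  = 3
V_5 = -2V_3 + V_2 + 2V_4  [with V_3=2, V_2=3, V_4=3]  = 5
Without intervention: V_3 = |V_1 - V_2|  [with V_1=0, V_2=3]  = 3; V_4 = min(V_2, V_1) + 3  [with V_2=3, V_1=0]  = 3; V_5 = -2V_3 + V_2 + 2V_4  [with V_3=3, V_2=3, V_4=3]  = 3.
Change = 5 − 3 = 2.

2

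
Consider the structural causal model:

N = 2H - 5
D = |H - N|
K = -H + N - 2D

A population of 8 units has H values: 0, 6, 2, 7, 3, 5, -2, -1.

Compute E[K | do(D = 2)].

do(D=2) breaks D's dependence on H. With D=2 fixed, K across the units is -9, -3, -7, -2, -6, -4, -11, -10, mean -6.5.

-6.5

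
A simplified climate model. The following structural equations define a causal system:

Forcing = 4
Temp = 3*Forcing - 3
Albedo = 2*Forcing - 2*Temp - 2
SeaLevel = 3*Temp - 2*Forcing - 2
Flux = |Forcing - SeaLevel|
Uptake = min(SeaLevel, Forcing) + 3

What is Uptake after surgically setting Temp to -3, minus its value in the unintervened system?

Under do(Temp=-3), the mechanism Temp = 3*Forcing - 3 is discarded; Temp is fixed at -3.
SeaLevel = 3*Temp - 2*Forcing - 2  [with Temp=-3, Forcing=4]  = -19
Uptake = min(SeaLevel, Forcing) + 3  [with SeaLevel=-19, Forcing=4]  = -16
Without intervention: Temp = 3*Forcing - 3  [with Forcing=4]  = 9; SeaLevel = 3*Temp - 2*Forcing - 2  [with Temp=9, Forcing=4]  = 17; Uptake = min(SeaLevel, Forcing) + 3  [with SeaLevel=17, Forcing=4]  = 7.
Change = -16 − 7 = -23.

-23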